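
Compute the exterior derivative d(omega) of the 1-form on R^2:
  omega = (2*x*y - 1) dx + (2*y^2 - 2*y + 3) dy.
d(omega) = (-2*x) dx ∧ dy

For a 1-form omega = sum_i f_i dx_i, the exterior derivative is
  d(omega) = sum_{i < j} (∂f_j/∂x_i - ∂f_i/∂x_j) dx_i ∧ dx_j.
  coefficient of dx ∧ dy: ∂f_2/∂x - ∂f_1/∂y = ∂(2*y^2 - 2*y + 3)/∂x - ∂(2*x*y - 1)/∂y = -2*x
Assembling: d(omega) = (-2*x) dx ∧ dy.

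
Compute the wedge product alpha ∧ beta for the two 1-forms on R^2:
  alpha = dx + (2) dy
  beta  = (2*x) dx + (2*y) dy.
alpha ∧ beta = (-4*x + 2*y) dx ∧ dy

Distribute the wedge, using dx_i ∧ dx_j = -dx_j ∧ dx_i and dx_i ∧ dx_i = 0. For each pair (i, j) with i < j, the coefficient of dx_i ∧ dx_j in alpha ∧ beta is (alpha_i * beta_j - alpha_j * beta_i). Collecting: alpha ∧ beta = (-4*x + 2*y) dx ∧ dy.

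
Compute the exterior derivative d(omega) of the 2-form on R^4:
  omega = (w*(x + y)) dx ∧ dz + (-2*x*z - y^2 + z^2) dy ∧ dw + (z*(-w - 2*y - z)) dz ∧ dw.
d(omega) = (-w) dx ∧ dy ∧ dz + (x + y) dx ∧ dz ∧ dw + (-2*z) dx ∧ dy ∧ dw + (2*x - 4*z) dy ∧ dz ∧ dw

For a 2-form omega = sum_{i<j} g_{ij} dx_i ∧ dx_j, the exterior derivative is
  d(omega) = sum_{i<j} d(g_{ij}) ∧ dx_i ∧ dx_j = sum_{i<j, k} (∂g_{ij}/∂x_k) dx_k ∧ dx_i ∧ dx_j.
Expand each term, using dx_k ∧ dx_i ∧ dx_j = sgn(permutation) dx_{(a)} ∧ dx_{(b)} ∧ dx_{(c)} with (a < b < c) sorted:
  d(w*(x + y)) includes (∂/∂y)(w*(x + y)) dy = (w) dy, which multiplied by dx ∧ dz gives (-w) dx ∧ dy ∧ dz
  d(w*(x + y)) includes (∂/∂w)(w*(x + y)) dw = (x + y) dw, which multiplied by dx ∧ dz gives (x + y) dx ∧ dz ∧ dw
  d(-2*x*z - y^2 + z^2) includes (∂/∂x)(-2*x*z - y^2 + z^2) dx = (-2*z) dx, which multiplied by dy ∧ dw gives (-2*z) dx ∧ dy ∧ dw
  d(-2*x*z - y^2 + z^2) includes (∂/∂z)(-2*x*z - y^2 + z^2) dz = (-2*x + 2*z) dz, which multiplied by dy ∧ dw gives (2*x - 2*z) dy ∧ dz ∧ dw
  d(z*(-w - 2*y - z)) includes (∂/∂y)(z*(-w - 2*y - z)) dy = (-2*z) dy, which multiplied by dz ∧ dw gives (-2*z) dy ∧ dz ∧ dw
Collecting like 3-forms: d(omega) = (-w) dx ∧ dy ∧ dz + (x + y) dx ∧ dz ∧ dw + (-2*z) dx ∧ dy ∧ dw + (2*x - 4*z) dy ∧ dz ∧ dw.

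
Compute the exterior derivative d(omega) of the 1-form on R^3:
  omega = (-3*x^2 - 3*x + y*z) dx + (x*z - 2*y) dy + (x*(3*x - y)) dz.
d(omega) = (6*x - 2*y) dx ∧ dz + (-2*x) dy ∧ dz

For a 1-form omega = sum_i f_i dx_i, the exterior derivative is
  d(omega) = sum_{i < j} (∂f_j/∂x_i - ∂f_i/∂x_j) dx_i ∧ dx_j.
  coefficient of dx ∧ dz: ∂f_3/∂x - ∂f_1/∂z = ∂(x*(3*x - y))/∂x - ∂(-3*x^2 - 3*x + y*z)/∂z = 6*x - 2*y
  coefficient of dy ∧ dz: ∂f_3/∂y - ∂f_2/∂z = ∂(x*(3*x - y))/∂y - ∂(x*z - 2*y)/∂z = -2*x
Assembling: d(omega) = (6*x - 2*y) dx ∧ dz + (-2*x) dy ∧ dz.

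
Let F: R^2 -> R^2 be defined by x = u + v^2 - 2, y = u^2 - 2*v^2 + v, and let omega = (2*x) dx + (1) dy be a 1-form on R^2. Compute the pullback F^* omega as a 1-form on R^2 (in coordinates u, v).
F^* omega = (4*u + 2*v^2 - 4) du + (4*u*v + 4*v^3 - 12*v + 1) dv

Using F^*(f dg) = (f ∘ F) d(g ∘ F), substitute each coordinate x_i by F_i(u, v) in f_i, and replace dx_i by d F_i = (∂F_i/∂u) du + (∂F_i/∂v) dv.
  For the x component: f_1(F) = 2*u + 2*v^2 - 4; d F_1 = (1) du + (2*v) dv
  For the y component: f_2(F) = 1; d F_2 = (2*u) du + (1 - 4*v) dv
Combining and collecting du, dv coefficients:
  coeff of du: 4*u + 2*v^2 - 4
  coeff of dv: 4*u*v + 4*v^3 - 12*v + 1
F^* omega = (4*u + 2*v^2 - 4) du + (4*u*v + 4*v^3 - 12*v + 1) dv.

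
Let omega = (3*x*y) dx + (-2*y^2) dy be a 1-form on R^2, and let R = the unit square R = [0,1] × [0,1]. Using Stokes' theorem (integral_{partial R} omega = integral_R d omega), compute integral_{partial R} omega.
integral_(partial R) omega = -3/2

Stokes: integral_partial_R omega = integral_R d omega with d omega = (∂Q/∂x - ∂P/∂y) dx ∧ dy.
  ∂Q/∂x = 0
  ∂P/∂y = 3*x
  integrand = ∂Q/∂x - ∂P/∂y = -3*x.
Integrating over R: integral_0^1 integral_0^1 (-3*x) dx dy = -3/2.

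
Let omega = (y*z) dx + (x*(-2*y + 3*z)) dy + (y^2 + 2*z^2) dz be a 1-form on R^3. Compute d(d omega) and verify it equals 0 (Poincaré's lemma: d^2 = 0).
d(d omega) = 0

Step 1: d omega = sum_{i<j} (∂f_j/∂x_i - ∂f_i/∂x_j) dx_i ∧ dx_j:
  coeff of dx ∧ dy: -2*y + 2*z
  coeff of dx ∧ dz: -y
  coeff of dy ∧ dz: -3*x + 2*y
Step 2: Apply d again to each 2-form coefficient. The only possible 3-form in R^3 is dx ∧ dy ∧ dz, with coefficient
  ∂(coeff of dy∧dz)/∂x - ∂(coeff of dx∧dz)/∂y + ∂(coeff of dx∧dy)/∂z
  = ∂/∂x (-3*x + 2*y) - ∂/∂y (-y) + ∂/∂z (-2*y + 2*z).
Each of these terms simplifies to sums of mixed partials that cancel in pairs. The result is 0 (by equality of mixed partials for smooth functions — Schwarz / Clairaut).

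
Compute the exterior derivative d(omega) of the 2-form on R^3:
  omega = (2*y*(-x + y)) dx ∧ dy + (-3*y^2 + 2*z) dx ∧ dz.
d(omega) = (6*y) dx ∧ dy ∧ dz

For a 2-form omega = sum_{i<j} g_{ij} dx_i ∧ dx_j, the exterior derivative is
  d(omega) = sum_{i<j} d(g_{ij}) ∧ dx_i ∧ dx_j = sum_{i<j, k} (∂g_{ij}/∂x_k) dx_k ∧ dx_i ∧ dx_j.
Expand each term, using dx_k ∧ dx_i ∧ dx_j = sgn(permutation) dx_{(a)} ∧ dx_{(b)} ∧ dx_{(c)} with (a < b < c) sorted:
  d(-3*y^2 + 2*z) includes (∂/∂y)(-3*y^2 + 2*z) dy = (-6*y) dy, which multiplied by dx ∧ dz gives (6*y) dx ∧ dy ∧ dz
Collecting like 3-forms: d(omega) = (6*y) dx ∧ dy ∧ dz.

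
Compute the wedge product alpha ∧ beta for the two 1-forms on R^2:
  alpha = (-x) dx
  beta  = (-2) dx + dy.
alpha ∧ beta = (-x) dx ∧ dy

Distribute the wedge, using dx_i ∧ dx_j = -dx_j ∧ dx_i and dx_i ∧ dx_i = 0. For each pair (i, j) with i < j, the coefficient of dx_i ∧ dx_j in alpha ∧ beta is (alpha_i * beta_j - alpha_j * beta_i). Collecting: alpha ∧ beta = (-x) dx ∧ dy.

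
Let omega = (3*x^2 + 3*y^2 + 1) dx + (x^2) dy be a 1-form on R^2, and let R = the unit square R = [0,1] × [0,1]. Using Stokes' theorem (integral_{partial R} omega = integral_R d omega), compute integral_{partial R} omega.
integral_(partial R) omega = -2

Stokes: integral_partial_R omega = integral_R d omega with d omega = (∂Q/∂x - ∂P/∂y) dx ∧ dy.
  ∂Q/∂x = 2*x
  ∂P/∂y = 6*y
  integrand = ∂Q/∂x - ∂P/∂y = 2*x - 6*y.
Integrating over R: integral_0^1 integral_0^1 (2*x - 6*y) dx dy = -2.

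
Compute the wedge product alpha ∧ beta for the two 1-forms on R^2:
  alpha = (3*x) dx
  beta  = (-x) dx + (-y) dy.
alpha ∧ beta = (-3*x*y) dx ∧ dy

Distribute the wedge, using dx_i ∧ dx_j = -dx_j ∧ dx_i and dx_i ∧ dx_i = 0. For each pair (i, j) with i < j, the coefficient of dx_i ∧ dx_j in alpha ∧ beta is (alpha_i * beta_j - alpha_j * beta_i). Collecting: alpha ∧ beta = (-3*x*y) dx ∧ dy.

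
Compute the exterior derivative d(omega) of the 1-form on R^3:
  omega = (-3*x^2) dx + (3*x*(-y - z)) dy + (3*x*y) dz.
d(omega) = (-3*y - 3*z) dx ∧ dy + (3*y) dx ∧ dz + (6*x) dy ∧ dz

For a 1-form omega = sum_i f_i dx_i, the exterior derivative is
  d(omega) = sum_{i < j} (∂f_j/∂x_i - ∂f_i/∂x_j) dx_i ∧ dx_j.
  coefficient of dx ∧ dy: ∂f_2/∂x - ∂f_1/∂y = ∂(3*x*(-y - z))/∂x - ∂(-3*x^2)/∂y = -3*y - 3*z
  coefficient of dx ∧ dz: ∂f_3/∂x - ∂f_1/∂z = ∂(3*x*y)/∂x - ∂(-3*x^2)/∂z = 3*y
  coefficient of dy ∧ dz: ∂f_3/∂y - ∂f_2/∂z = ∂(3*x*y)/∂y - ∂(3*x*(-y - z))/∂z = 6*x
Assembling: d(omega) = (-3*y - 3*z) dx ∧ dy + (3*y) dx ∧ dz + (6*x) dy ∧ dz.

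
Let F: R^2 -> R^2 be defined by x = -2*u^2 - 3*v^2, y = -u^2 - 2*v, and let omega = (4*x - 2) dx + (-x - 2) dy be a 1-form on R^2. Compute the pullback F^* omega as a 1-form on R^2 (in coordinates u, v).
F^* omega = (2*u*(14*u^2 + 21*v^2 + 6)) du + (48*u^2*v - 4*u^2 + 72*v^3 - 6*v^2 + 12*v + 4) dv

Using F^*(f dg) = (f ∘ F) d(g ∘ F), substitute each coordinate x_i by F_i(u, v) in f_i, and replace dx_i by d F_i = (∂F_i/∂u) du + (∂F_i/∂v) dv.
  For the x component: f_1(F) = -8*u^2 - 12*v^2 - 2; d F_1 = (-4*u) du + (-6*v) dv
  For the y component: f_2(F) = 2*u^2 + 3*v^2 - 2; d F_2 = (-2*u) du + (-2) dv
Combining and collecting du, dv coefficients:
  coeff of du: 2*u*(14*u^2 + 21*v^2 + 6)
  coeff of dv: 48*u^2*v - 4*u^2 + 72*v^3 - 6*v^2 + 12*v + 4
F^* omega = (2*u*(14*u^2 + 21*v^2 + 6)) du + (48*u^2*v - 4*u^2 + 72*v^3 - 6*v^2 + 12*v + 4) dv.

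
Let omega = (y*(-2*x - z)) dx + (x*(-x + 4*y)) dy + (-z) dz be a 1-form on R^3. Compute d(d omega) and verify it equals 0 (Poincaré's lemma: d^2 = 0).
d(d omega) = 0

Step 1: d omega = sum_{i<j} (∂f_j/∂x_i - ∂f_i/∂x_j) dx_i ∧ dx_j:
  coeff of dx ∧ dy: 4*y + z
  coeff of dx ∧ dz: y
  coeff of dy ∧ dz: 0
Step 2: Apply d again to each 2-form coefficient. The only possible 3-form in R^3 is dx ∧ dy ∧ dz, with coefficient
  ∂(coeff of dy∧dz)/∂x - ∂(coeff of dx∧dz)/∂y + ∂(coeff of dx∧dy)/∂z
  = ∂/∂x (0) - ∂/∂y (y) + ∂/∂z (4*y + z).
Each of these terms simplifies to sums of mixed partials that cancel in pairs. The result is 0 (by equality of mixed partials for smooth functions — Schwarz / Clairaut).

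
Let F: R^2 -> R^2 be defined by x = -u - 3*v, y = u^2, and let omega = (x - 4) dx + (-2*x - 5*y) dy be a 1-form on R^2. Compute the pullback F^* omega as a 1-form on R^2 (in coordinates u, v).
F^* omega = (-10*u^3 + 4*u^2 + 12*u*v + u + 3*v + 4) du + (3*u + 9*v + 12) dv

Using F^*(f dg) = (f ∘ F) d(g ∘ F), substitute each coordinate x_i by F_i(u, v) in f_i, and replace dx_i by d F_i = (∂F_i/∂u) du + (∂F_i/∂v) dv.
  For the x component: f_1(F) = -u - 3*v - 4; d F_1 = (-1) du + (-3) dv
  For the y component: f_2(F) = -5*u^2 + 2*u + 6*v; d F_2 = (2*u) du + (0) dv
Combining and collecting du, dv coefficients:
  coeff of du: -10*u^3 + 4*u^2 + 12*u*v + u + 3*v + 4
  coeff of dv: 3*u + 9*v + 12
F^* omega = (-10*u^3 + 4*u^2 + 12*u*v + u + 3*v + 4) du + (3*u + 9*v + 12) dv.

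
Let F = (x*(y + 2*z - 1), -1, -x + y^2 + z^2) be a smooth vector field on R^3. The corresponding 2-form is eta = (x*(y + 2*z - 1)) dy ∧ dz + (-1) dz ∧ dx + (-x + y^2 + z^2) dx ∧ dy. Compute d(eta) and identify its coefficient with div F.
d(eta) = (y + 4*z - 1) dx ∧ dy ∧ dz; div F = y + 4*z - 1

For a 2-form in R^3 of the form above, applying d gives a 3-form with coefficient ∂P/∂x + ∂Q/∂y + ∂R/∂z:
  ∂P/∂x = y + 2*z - 1
  ∂Q/∂y = 0
  ∂R/∂z = 2*z
Sum = y + 4*z - 1, which is exactly div F.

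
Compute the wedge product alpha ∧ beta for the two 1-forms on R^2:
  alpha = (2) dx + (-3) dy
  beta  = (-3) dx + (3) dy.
alpha ∧ beta = (-3) dx ∧ dy

Distribute the wedge, using dx_i ∧ dx_j = -dx_j ∧ dx_i and dx_i ∧ dx_i = 0. For each pair (i, j) with i < j, the coefficient of dx_i ∧ dx_j in alpha ∧ beta is (alpha_i * beta_j - alpha_j * beta_i). Collecting: alpha ∧ beta = (-3) dx ∧ dy.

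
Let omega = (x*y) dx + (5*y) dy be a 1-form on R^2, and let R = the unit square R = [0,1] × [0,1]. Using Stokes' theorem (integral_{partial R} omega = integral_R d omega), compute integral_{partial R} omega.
integral_(partial R) omega = -1/2

Stokes: integral_partial_R omega = integral_R d omega with d omega = (∂Q/∂x - ∂P/∂y) dx ∧ dy.
  ∂Q/∂x = 0
  ∂P/∂y = x
  integrand = ∂Q/∂x - ∂P/∂y = -x.
Integrating over R: integral_0^1 integral_0^1 (-x) dx dy = -1/2.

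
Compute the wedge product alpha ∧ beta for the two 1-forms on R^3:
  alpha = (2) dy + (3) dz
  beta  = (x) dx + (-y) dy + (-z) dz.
alpha ∧ beta = (-2*x) dx ∧ dy + (3*y - 2*z) dy ∧ dz + (-3*x) dx ∧ dz

Distribute the wedge, using dx_i ∧ dx_j = -dx_j ∧ dx_i and dx_i ∧ dx_i = 0. For each pair (i, j) with i < j, the coefficient of dx_i ∧ dx_j in alpha ∧ beta is (alpha_i * beta_j - alpha_j * beta_i). Collecting: alpha ∧ beta = (-2*x) dx ∧ dy + (3*y - 2*z) dy ∧ dz + (-3*x) dx ∧ dz.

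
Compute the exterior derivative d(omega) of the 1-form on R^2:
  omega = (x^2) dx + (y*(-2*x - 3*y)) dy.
d(omega) = (-2*y) dx ∧ dy

For a 1-form omega = sum_i f_i dx_i, the exterior derivative is
  d(omega) = sum_{i < j} (∂f_j/∂x_i - ∂f_i/∂x_j) dx_i ∧ dx_j.
  coefficient of dx ∧ dy: ∂f_2/∂x - ∂f_1/∂y = ∂(y*(-2*x - 3*y))/∂x - ∂(x^2)/∂y = -2*y
Assembling: d(omega) = (-2*y) dx ∧ dy.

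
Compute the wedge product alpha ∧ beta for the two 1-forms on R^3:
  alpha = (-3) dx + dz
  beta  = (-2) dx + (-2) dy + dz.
alpha ∧ beta = (6) dx ∧ dy + (-1) dx ∧ dz + (2) dy ∧ dz

Distribute the wedge, using dx_i ∧ dx_j = -dx_j ∧ dx_i and dx_i ∧ dx_i = 0. For each pair (i, j) with i < j, the coefficient of dx_i ∧ dx_j in alpha ∧ beta is (alpha_i * beta_j - alpha_j * beta_i). Collecting: alpha ∧ beta = (6) dx ∧ dy + (-1) dx ∧ dz + (2) dy ∧ dz.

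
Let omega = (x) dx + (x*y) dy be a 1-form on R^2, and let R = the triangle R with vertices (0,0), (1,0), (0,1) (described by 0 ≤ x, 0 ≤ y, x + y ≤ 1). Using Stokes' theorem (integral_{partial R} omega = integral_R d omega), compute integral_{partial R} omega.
integral_(partial R) omega = 1/6

Stokes: integral_partial_R omega = integral_R d omega with d omega = (∂Q/∂x - ∂P/∂y) dx ∧ dy.
  ∂Q/∂x = y
  ∂P/∂y = 0
  integrand = ∂Q/∂x - ∂P/∂y = y.
Integrating over R: integral_0^1 integral_0^{1-x} (y) dy dx = 1/6.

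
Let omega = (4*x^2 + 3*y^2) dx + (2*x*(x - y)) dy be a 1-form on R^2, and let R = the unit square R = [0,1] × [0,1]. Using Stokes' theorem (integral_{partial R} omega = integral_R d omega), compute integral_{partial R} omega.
integral_(partial R) omega = -2

Stokes: integral_partial_R omega = integral_R d omega with d omega = (∂Q/∂x - ∂P/∂y) dx ∧ dy.
  ∂Q/∂x = 4*x - 2*y
  ∂P/∂y = 6*y
  integrand = ∂Q/∂x - ∂P/∂y = 4*x - 8*y.
Integrating over R: integral_0^1 integral_0^1 (4*x - 8*y) dx dy = -2.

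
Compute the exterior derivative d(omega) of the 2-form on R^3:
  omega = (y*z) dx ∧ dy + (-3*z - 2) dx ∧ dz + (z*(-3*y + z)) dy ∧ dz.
d(omega) = (y) dx ∧ dy ∧ dz

For a 2-form omega = sum_{i<j} g_{ij} dx_i ∧ dx_j, the exterior derivative is
  d(omega) = sum_{i<j} d(g_{ij}) ∧ dx_i ∧ dx_j = sum_{i<j, k} (∂g_{ij}/∂x_k) dx_k ∧ dx_i ∧ dx_j.
Expand each term, using dx_k ∧ dx_i ∧ dx_j = sgn(permutation) dx_{(a)} ∧ dx_{(b)} ∧ dx_{(c)} with (a < b < c) sorted:
  d(y*z) includes (∂/∂z)(y*z) dz = (y) dz, which multiplied by dx ∧ dy gives (y) dx ∧ dy ∧ dz
Collecting like 3-forms: d(omega) = (y) dx ∧ dy ∧ dz.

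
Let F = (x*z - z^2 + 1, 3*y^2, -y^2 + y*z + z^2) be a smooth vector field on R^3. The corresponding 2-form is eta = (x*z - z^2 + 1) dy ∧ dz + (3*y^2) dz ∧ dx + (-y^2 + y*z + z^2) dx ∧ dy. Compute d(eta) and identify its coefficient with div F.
d(eta) = (7*y + 3*z) dx ∧ dy ∧ dz; div F = 7*y + 3*z

For a 2-form in R^3 of the form above, applying d gives a 3-form with coefficient ∂P/∂x + ∂Q/∂y + ∂R/∂z:
  ∂P/∂x = z
  ∂Q/∂y = 6*y
  ∂R/∂z = y + 2*z
Sum = 7*y + 3*z, which is exactly div F.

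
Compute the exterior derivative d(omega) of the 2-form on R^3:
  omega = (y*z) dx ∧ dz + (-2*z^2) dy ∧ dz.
d(omega) = (-z) dx ∧ dy ∧ dz

For a 2-form omega = sum_{i<j} g_{ij} dx_i ∧ dx_j, the exterior derivative is
  d(omega) = sum_{i<j} d(g_{ij}) ∧ dx_i ∧ dx_j = sum_{i<j, k} (∂g_{ij}/∂x_k) dx_k ∧ dx_i ∧ dx_j.
Expand each term, using dx_k ∧ dx_i ∧ dx_j = sgn(permutation) dx_{(a)} ∧ dx_{(b)} ∧ dx_{(c)} with (a < b < c) sorted:
  d(y*z) includes (∂/∂y)(y*z) dy = (z) dy, which multiplied by dx ∧ dz gives (-z) dx ∧ dy ∧ dz
Collecting like 3-forms: d(omega) = (-z) dx ∧ dy ∧ dz.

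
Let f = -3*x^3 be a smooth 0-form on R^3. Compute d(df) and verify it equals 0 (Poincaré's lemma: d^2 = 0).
d(df) = 0

Step 1: df = sum_i (∂f/∂x_i) dx_i = (-9*x^2) dx + (0) dy + (0) dz.
Step 2: Apply d again. Using the 1-form formula, the coefficient of dx ∧ dy in d(df) is ∂^2 f/∂x ∂y - ∂^2 f/∂y ∂x = (0) - (0) = 0 (equality of mixed partials for smooth f).
Similarly for dx ∧ dz and dy ∧ dz — all coefficients vanish. So d(df) = 0.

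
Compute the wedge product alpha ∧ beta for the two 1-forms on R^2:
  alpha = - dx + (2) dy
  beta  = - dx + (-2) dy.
alpha ∧ beta = (4) dx ∧ dy

Distribute the wedge, using dx_i ∧ dx_j = -dx_j ∧ dx_i and dx_i ∧ dx_i = 0. For each pair (i, j) with i < j, the coefficient of dx_i ∧ dx_j in alpha ∧ beta is (alpha_i * beta_j - alpha_j * beta_i). Collecting: alpha ∧ beta = (4) dx ∧ dy.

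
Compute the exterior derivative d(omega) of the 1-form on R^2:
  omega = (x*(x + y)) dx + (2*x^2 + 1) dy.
d(omega) = (3*x) dx ∧ dy

For a 1-form omega = sum_i f_i dx_i, the exterior derivative is
  d(omega) = sum_{i < j} (∂f_j/∂x_i - ∂f_i/∂x_j) dx_i ∧ dx_j.
  coefficient of dx ∧ dy: ∂f_2/∂x - ∂f_1/∂y = ∂(2*x^2 + 1)/∂x - ∂(x*(x + y))/∂y = 3*x
Assembling: d(omega) = (3*x) dx ∧ dy.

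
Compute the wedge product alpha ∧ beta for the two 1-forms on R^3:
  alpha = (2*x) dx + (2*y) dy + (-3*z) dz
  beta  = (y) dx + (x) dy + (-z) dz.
alpha ∧ beta = (2*x^2 - 2*y^2) dx ∧ dy + (z*(-2*x + 3*y)) dx ∧ dz + (z*(3*x - 2*y)) dy ∧ dz

Distribute the wedge, using dx_i ∧ dx_j = -dx_j ∧ dx_i and dx_i ∧ dx_i = 0. For each pair (i, j) with i < j, the coefficient of dx_i ∧ dx_j in alpha ∧ beta is (alpha_i * beta_j - alpha_j * beta_i). Collecting: alpha ∧ beta = (2*x^2 - 2*y^2) dx ∧ dy + (z*(-2*x + 3*y)) dx ∧ dz + (z*(3*x - 2*y)) dy ∧ dz.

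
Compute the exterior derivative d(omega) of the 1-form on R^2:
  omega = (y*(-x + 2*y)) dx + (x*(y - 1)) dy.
d(omega) = (x - 3*y - 1) dx ∧ dy

For a 1-form omega = sum_i f_i dx_i, the exterior derivative is
  d(omega) = sum_{i < j} (∂f_j/∂x_i - ∂f_i/∂x_j) dx_i ∧ dx_j.
  coefficient of dx ∧ dy: ∂f_2/∂x - ∂f_1/∂y = ∂(x*(y - 1))/∂x - ∂(y*(-x + 2*y))/∂y = x - 3*y - 1
Assembling: d(omega) = (x - 3*y - 1) dx ∧ dy.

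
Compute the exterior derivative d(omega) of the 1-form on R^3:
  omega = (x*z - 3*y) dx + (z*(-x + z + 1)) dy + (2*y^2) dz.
d(omega) = (3 - z) dx ∧ dy + (-x) dx ∧ dz + (x + 4*y - 2*z - 1) dy ∧ dz

For a 1-form omega = sum_i f_i dx_i, the exterior derivative is
  d(omega) = sum_{i < j} (∂f_j/∂x_i - ∂f_i/∂x_j) dx_i ∧ dx_j.
  coefficient of dx ∧ dy: ∂f_2/∂x - ∂f_1/∂y = ∂(z*(-x + z + 1))/∂x - ∂(x*z - 3*y)/∂y = 3 - z
  coefficient of dx ∧ dz: ∂f_3/∂x - ∂f_1/∂z = ∂(2*y^2)/∂x - ∂(x*z - 3*y)/∂z = -x
  coefficient of dy ∧ dz: ∂f_3/∂y - ∂f_2/∂z = ∂(2*y^2)/∂y - ∂(z*(-x + z + 1))/∂z = x + 4*y - 2*z - 1
Assembling: d(omega) = (3 - z) dx ∧ dy + (-x) dx ∧ dz + (x + 4*y - 2*z - 1) dy ∧ dz.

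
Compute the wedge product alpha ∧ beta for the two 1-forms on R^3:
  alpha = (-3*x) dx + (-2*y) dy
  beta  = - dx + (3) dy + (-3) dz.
alpha ∧ beta = (-9*x - 2*y) dx ∧ dy + (9*x) dx ∧ dz + (6*y) dy ∧ dz

Distribute the wedge, using dx_i ∧ dx_j = -dx_j ∧ dx_i and dx_i ∧ dx_i = 0. For each pair (i, j) with i < j, the coefficient of dx_i ∧ dx_j in alpha ∧ beta is (alpha_i * beta_j - alpha_j * beta_i). Collecting: alpha ∧ beta = (-9*x - 2*y) dx ∧ dy + (9*x) dx ∧ dz + (6*y) dy ∧ dz.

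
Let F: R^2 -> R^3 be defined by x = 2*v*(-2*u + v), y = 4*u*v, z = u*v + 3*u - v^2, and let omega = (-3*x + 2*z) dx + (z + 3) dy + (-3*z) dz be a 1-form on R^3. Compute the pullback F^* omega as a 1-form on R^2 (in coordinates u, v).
F^* omega = (-55*u*v^2 - 30*u*v - 27*u + 31*v^3 + 9*v^2 + 12*v) du + (-55*u^2*v - 21*u^2 + 93*u*v^2 + 42*u*v + 12*u - 38*v^3) dv

Using F^*(f dg) = (f ∘ F) d(g ∘ F), substitute each coordinate x_i by F_i(u, v) in f_i, and replace dx_i by d F_i = (∂F_i/∂u) du + (∂F_i/∂v) dv.
  For the x component: f_1(F) = 14*u*v + 6*u - 8*v^2; d F_1 = (-4*v) du + (-4*u + 4*v) dv
  For the y component: f_2(F) = u*v + 3*u - v^2 + 3; d F_2 = (4*v) du + (4*u) dv
  For the z component: f_3(F) = -3*u*v - 9*u + 3*v^2; d F_3 = (v + 3) du + (u - 2*v) dv
Combining and collecting du, dv coefficients:
  coeff of du: -55*u*v^2 - 30*u*v - 27*u + 31*v^3 + 9*v^2 + 12*v
  coeff of dv: -55*u^2*v - 21*u^2 + 93*u*v^2 + 42*u*v + 12*u - 38*v^3
F^* omega = (-55*u*v^2 - 30*u*v - 27*u + 31*v^3 + 9*v^2 + 12*v) du + (-55*u^2*v - 21*u^2 + 93*u*v^2 + 42*u*v + 12*u - 38*v^3) dv.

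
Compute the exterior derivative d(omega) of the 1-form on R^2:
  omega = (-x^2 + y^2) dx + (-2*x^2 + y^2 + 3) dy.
d(omega) = (-4*x - 2*y) dx ∧ dy

For a 1-form omega = sum_i f_i dx_i, the exterior derivative is
  d(omega) = sum_{i < j} (∂f_j/∂x_i - ∂f_i/∂x_j) dx_i ∧ dx_j.
  coefficient of dx ∧ dy: ∂f_2/∂x - ∂f_1/∂y = ∂(-2*x^2 + y^2 + 3)/∂x - ∂(-x^2 + y^2)/∂y = -4*x - 2*y
Assembling: d(omega) = (-4*x - 2*y) dx ∧ dy.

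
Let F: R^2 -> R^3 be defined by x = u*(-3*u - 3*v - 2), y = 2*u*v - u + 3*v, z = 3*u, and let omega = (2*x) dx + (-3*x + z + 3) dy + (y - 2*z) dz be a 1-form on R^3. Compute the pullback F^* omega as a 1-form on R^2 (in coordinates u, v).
F^* omega = (36*u^3 + 72*u^2*v + 27*u^2 + 36*u*v^2 + 39*u*v - 22*u + 15*v - 3) du + (36*u^3 + 36*u^2*v + 57*u^2 + 27*u*v + 33*u + 9) dv

Using F^*(f dg) = (f ∘ F) d(g ∘ F), substitute each coordinate x_i by F_i(u, v) in f_i, and replace dx_i by d F_i = (∂F_i/∂u) du + (∂F_i/∂v) dv.
  For the x component: f_1(F) = 2*u*(-3*u - 3*v - 2); d F_1 = (-6*u - 3*v - 2) du + (-3*u) dv
  For the y component: f_2(F) = 9*u^2 + 9*u*v + 9*u + 3; d F_2 = (2*v - 1) du + (2*u + 3) dv
  For the z component: f_3(F) = 2*u*v - 7*u + 3*v; d F_3 = (3) du + (0) dv
Combining and collecting du, dv coefficients:
  coeff of du: 36*u^3 + 72*u^2*v + 27*u^2 + 36*u*v^2 + 39*u*v - 22*u + 15*v - 3
  coeff of dv: 36*u^3 + 36*u^2*v + 57*u^2 + 27*u*v + 33*u + 9
F^* omega = (36*u^3 + 72*u^2*v + 27*u^2 + 36*u*v^2 + 39*u*v - 22*u + 15*v - 3) du + (36*u^3 + 36*u^2*v + 57*u^2 + 27*u*v + 33*u + 9) dv.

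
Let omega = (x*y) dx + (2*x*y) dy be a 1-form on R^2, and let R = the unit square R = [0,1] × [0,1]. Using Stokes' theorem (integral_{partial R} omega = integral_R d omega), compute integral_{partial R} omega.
integral_(partial R) omega = 1/2

Stokes: integral_partial_R omega = integral_R d omega with d omega = (∂Q/∂x - ∂P/∂y) dx ∧ dy.
  ∂Q/∂x = 2*y
  ∂P/∂y = x
  integrand = ∂Q/∂x - ∂P/∂y = -x + 2*y.
Integrating over R: integral_0^1 integral_0^1 (-x + 2*y) dx dy = 1/2.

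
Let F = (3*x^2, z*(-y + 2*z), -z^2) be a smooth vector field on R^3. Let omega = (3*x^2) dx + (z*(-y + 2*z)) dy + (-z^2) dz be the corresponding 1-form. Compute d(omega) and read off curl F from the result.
d(omega) = (y - 4*z) dy ∧ dz + (0) dz ∧ dx + (0) dx ∧ dy; curl F = (y - 4*z, 0, 0)

d omega = sum_{i<j} (∂f_j/∂x_i - ∂f_i/∂x_j) dx_i ∧ dx_j. Under the identification (dy ∧ dz, dz ∧ dx, dx ∧ dy) ↔ (e_x, e_y, e_z), the coefficients are exactly the components of curl F. Compute:
  ∂R/∂y - ∂Q/∂z = (0) - (-y + 4*z) = y - 4*z
  ∂P/∂z - ∂R/∂x = (0) - (0) = 0
  ∂Q/∂x - ∂P/∂y = (0) - (0) = 0.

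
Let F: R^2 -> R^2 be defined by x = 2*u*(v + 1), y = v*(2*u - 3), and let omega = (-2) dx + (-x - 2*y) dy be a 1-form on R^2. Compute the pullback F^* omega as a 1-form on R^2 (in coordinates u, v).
F^* omega = (-12*u*v^2 - 4*u*v + 12*v^2 - 4*v - 4) du + (-12*u^2*v - 4*u^2 + 30*u*v + 2*u - 18*v) dv

Using F^*(f dg) = (f ∘ F) d(g ∘ F), substitute each coordinate x_i by F_i(u, v) in f_i, and replace dx_i by d F_i = (∂F_i/∂u) du + (∂F_i/∂v) dv.
  For the x component: f_1(F) = -2; d F_1 = (2*v + 2) du + (2*u) dv
  For the y component: f_2(F) = -6*u*v - 2*u + 6*v; d F_2 = (2*v) du + (2*u - 3) dv
Combining and collecting du, dv coefficients:
  coeff of du: -12*u*v^2 - 4*u*v + 12*v^2 - 4*v - 4
  coeff of dv: -12*u^2*v - 4*u^2 + 30*u*v + 2*u - 18*v
F^* omega = (-12*u*v^2 - 4*u*v + 12*v^2 - 4*v - 4) du + (-12*u^2*v - 4*u^2 + 30*u*v + 2*u - 18*v) dv.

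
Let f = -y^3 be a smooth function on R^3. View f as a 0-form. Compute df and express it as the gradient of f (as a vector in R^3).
df = (0) dx + (-3*y^2) dy + (0) dz; grad f = (0, -3*y^2, 0)

For a 0-form f, d f = (∂f/∂x) dx + (∂f/∂y) dy + (∂f/∂z) dz. The components of the vector representation are exactly the entries of grad f in Cartesian coordinates:
  ∂f/∂x = 0
  ∂f/∂y = -3*y^2
  ∂f/∂z = 0.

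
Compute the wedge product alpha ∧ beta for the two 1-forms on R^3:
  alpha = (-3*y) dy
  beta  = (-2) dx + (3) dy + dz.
alpha ∧ beta = (-6*y) dx ∧ dy + (-3*y) dy ∧ dz

Distribute the wedge, using dx_i ∧ dx_j = -dx_j ∧ dx_i and dx_i ∧ dx_i = 0. For each pair (i, j) with i < j, the coefficient of dx_i ∧ dx_j in alpha ∧ beta is (alpha_i * beta_j - alpha_j * beta_i). Collecting: alpha ∧ beta = (-6*y) dx ∧ dy + (-3*y) dy ∧ dz.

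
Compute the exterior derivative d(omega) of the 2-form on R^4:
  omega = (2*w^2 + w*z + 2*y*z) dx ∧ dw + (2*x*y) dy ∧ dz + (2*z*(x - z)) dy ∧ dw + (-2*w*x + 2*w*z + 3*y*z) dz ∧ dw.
d(omega) = (-3*w - 2*y) dx ∧ dz ∧ dw + (2*y) dx ∧ dy ∧ dz + (-2*x + 7*z) dy ∧ dz ∧ dw

For a 2-form omega = sum_{i<j} g_{ij} dx_i ∧ dx_j, the exterior derivative is
  d(omega) = sum_{i<j} d(g_{ij}) ∧ dx_i ∧ dx_j = sum_{i<j, k} (∂g_{ij}/∂x_k) dx_k ∧ dx_i ∧ dx_j.
Expand each term, using dx_k ∧ dx_i ∧ dx_j = sgn(permutation) dx_{(a)} ∧ dx_{(b)} ∧ dx_{(c)} with (a < b < c) sorted:
  d(2*w^2 + w*z + 2*y*z) includes (∂/∂y)(2*w^2 + w*z + 2*y*z) dy = (2*z) dy, which multiplied by dx ∧ dw gives (-2*z) dx ∧ dy ∧ dw
  d(2*w^2 + w*z + 2*y*z) includes (∂/∂z)(2*w^2 + w*z + 2*y*z) dz = (w + 2*y) dz, which multiplied by dx ∧ dw gives (-w - 2*y) dx ∧ dz ∧ dw
  d(2*x*y) includes (∂/∂x)(2*x*y) dx = (2*y) dx, which multiplied by dy ∧ dz gives (2*y) dx ∧ dy ∧ dz
  d(2*z*(x - z)) includes (∂/∂x)(2*z*(x - z)) dx = (2*z) dx, which multiplied by dy ∧ dw gives (2*z) dx ∧ dy ∧ dw
  d(2*z*(x - z)) includes (∂/∂z)(2*z*(x - z)) dz = (2*x - 4*z) dz, which multiplied by dy ∧ dw gives (-2*x + 4*z) dy ∧ dz ∧ dw
  d(-2*w*x + 2*w*z + 3*y*z) includes (∂/∂x)(-2*w*x + 2*w*z + 3*y*z) dx = (-2*w) dx, which multiplied by dz ∧ dw gives (-2*w) dx ∧ dz ∧ dw
  d(-2*w*x + 2*w*z + 3*y*z) includes (∂/∂y)(-2*w*x + 2*w*z + 3*y*z) dy = (3*z) dy, which multiplied by dz ∧ dw gives (3*z) dy ∧ dz ∧ dw
Collecting like 3-forms: d(omega) = (-3*w - 2*y) dx ∧ dz ∧ dw + (2*y) dx ∧ dy ∧ dz + (-2*x + 7*z) dy ∧ dz ∧ dw.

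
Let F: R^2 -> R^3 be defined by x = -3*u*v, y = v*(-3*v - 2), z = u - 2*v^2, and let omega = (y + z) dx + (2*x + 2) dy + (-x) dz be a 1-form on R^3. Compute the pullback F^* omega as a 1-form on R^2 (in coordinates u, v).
F^* omega = (v^2*(15*v + 6)) du + (-3*u^2 + 39*u*v^2 + 18*u*v - 12*v - 4) dv

Using F^*(f dg) = (f ∘ F) d(g ∘ F), substitute each coordinate x_i by F_i(u, v) in f_i, and replace dx_i by d F_i = (∂F_i/∂u) du + (∂F_i/∂v) dv.
  For the x component: f_1(F) = u - 5*v^2 - 2*v; d F_1 = (-3*v) du + (-3*u) dv
  For the y component: f_2(F) = -6*u*v + 2; d F_2 = (0) du + (-6*v - 2) dv
  For the z component: f_3(F) = 3*u*v; d F_3 = (1) du + (-4*v) dv
Combining and collecting du, dv coefficients:
  coeff of du: v^2*(15*v + 6)
  coeff of dv: -3*u^2 + 39*u*v^2 + 18*u*v - 12*v - 4
F^* omega = (v^2*(15*v + 6)) du + (-3*u^2 + 39*u*v^2 + 18*u*v - 12*v - 4) dv.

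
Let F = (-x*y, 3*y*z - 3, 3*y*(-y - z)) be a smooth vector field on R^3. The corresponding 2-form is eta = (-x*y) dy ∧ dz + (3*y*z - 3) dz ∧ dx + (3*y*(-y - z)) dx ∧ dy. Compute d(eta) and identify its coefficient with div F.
d(eta) = (-4*y + 3*z) dx ∧ dy ∧ dz; div F = -4*y + 3*z

For a 2-form in R^3 of the form above, applying d gives a 3-form with coefficient ∂P/∂x + ∂Q/∂y + ∂R/∂z:
  ∂P/∂x = -y
  ∂Q/∂y = 3*z
  ∂R/∂z = -3*y
Sum = -4*y + 3*z, which is exactly div F.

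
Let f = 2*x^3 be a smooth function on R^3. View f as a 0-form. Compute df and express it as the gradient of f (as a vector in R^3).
df = (6*x^2) dx + (0) dy + (0) dz; grad f = (6*x^2, 0, 0)

For a 0-form f, d f = (∂f/∂x) dx + (∂f/∂y) dy + (∂f/∂z) dz. The components of the vector representation are exactly the entries of grad f in Cartesian coordinates:
  ∂f/∂x = 6*x^2
  ∂f/∂y = 0
  ∂f/∂z = 0.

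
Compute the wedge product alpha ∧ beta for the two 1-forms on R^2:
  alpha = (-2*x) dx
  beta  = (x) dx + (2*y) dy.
alpha ∧ beta = (-4*x*y) dx ∧ dy

Distribute the wedge, using dx_i ∧ dx_j = -dx_j ∧ dx_i and dx_i ∧ dx_i = 0. For each pair (i, j) with i < j, the coefficient of dx_i ∧ dx_j in alpha ∧ beta is (alpha_i * beta_j - alpha_j * beta_i). Collecting: alpha ∧ beta = (-4*x*y) dx ∧ dy.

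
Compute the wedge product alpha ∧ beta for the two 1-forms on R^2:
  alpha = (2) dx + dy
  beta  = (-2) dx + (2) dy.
alpha ∧ beta = (6) dx ∧ dy

Distribute the wedge, using dx_i ∧ dx_j = -dx_j ∧ dx_i and dx_i ∧ dx_i = 0. For each pair (i, j) with i < j, the coefficient of dx_i ∧ dx_j in alpha ∧ beta is (alpha_i * beta_j - alpha_j * beta_i). Collecting: alpha ∧ beta = (6) dx ∧ dy.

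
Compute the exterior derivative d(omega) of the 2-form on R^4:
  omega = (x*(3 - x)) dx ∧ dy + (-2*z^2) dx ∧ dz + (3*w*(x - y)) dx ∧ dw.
d(omega) = (3*w) dx ∧ dy ∧ dw

For a 2-form omega = sum_{i<j} g_{ij} dx_i ∧ dx_j, the exterior derivative is
  d(omega) = sum_{i<j} d(g_{ij}) ∧ dx_i ∧ dx_j = sum_{i<j, k} (∂g_{ij}/∂x_k) dx_k ∧ dx_i ∧ dx_j.
Expand each term, using dx_k ∧ dx_i ∧ dx_j = sgn(permutation) dx_{(a)} ∧ dx_{(b)} ∧ dx_{(c)} with (a < b < c) sorted:
  d(3*w*(x - y)) includes (∂/∂y)(3*w*(x - y)) dy = (-3*w) dy, which multiplied by dx ∧ dw gives (3*w) dx ∧ dy ∧ dw
Collecting like 3-forms: d(omega) = (3*w) dx ∧ dy ∧ dw.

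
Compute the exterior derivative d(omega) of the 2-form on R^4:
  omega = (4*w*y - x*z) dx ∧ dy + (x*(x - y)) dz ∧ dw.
d(omega) = (-x) dx ∧ dy ∧ dz + (4*y) dx ∧ dy ∧ dw + (2*x - y) dx ∧ dz ∧ dw + (-x) dy ∧ dz ∧ dw

For a 2-form omega = sum_{i<j} g_{ij} dx_i ∧ dx_j, the exterior derivative is
  d(omega) = sum_{i<j} d(g_{ij}) ∧ dx_i ∧ dx_j = sum_{i<j, k} (∂g_{ij}/∂x_k) dx_k ∧ dx_i ∧ dx_j.
Expand each term, using dx_k ∧ dx_i ∧ dx_j = sgn(permutation) dx_{(a)} ∧ dx_{(b)} ∧ dx_{(c)} with (a < b < c) sorted:
  d(4*w*y - x*z) includes (∂/∂z)(4*w*y - x*z) dz = (-x) dz, which multiplied by dx ∧ dy gives (-x) dx ∧ dy ∧ dz
  d(4*w*y - x*z) includes (∂/∂w)(4*w*y - x*z) dw = (4*y) dw, which multiplied by dx ∧ dy gives (4*y) dx ∧ dy ∧ dw
  d(x*(x - y)) includes (∂/∂x)(x*(x - y)) dx = (2*x - y) dx, which multiplied by dz ∧ dw gives (2*x - y) dx ∧ dz ∧ dw
  d(x*(x - y)) includes (∂/∂y)(x*(x - y)) dy = (-x) dy, which multiplied by dz ∧ dw gives (-x) dy ∧ dz ∧ dw
Collecting like 3-forms: d(omega) = (-x) dx ∧ dy ∧ dz + (4*y) dx ∧ dy ∧ dw + (2*x - y) dx ∧ dz ∧ dw + (-x) dy ∧ dz ∧ dw.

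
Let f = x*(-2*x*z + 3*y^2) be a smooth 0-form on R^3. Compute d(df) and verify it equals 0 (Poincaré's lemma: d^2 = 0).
d(df) = 0

Step 1: df = sum_i (∂f/∂x_i) dx_i = (-4*x*z + 3*y^2) dx + (6*x*y) dy + (-2*x^2) dz.
Step 2: Apply d again. Using the 1-form formula, the coefficient of dx ∧ dy in d(df) is ∂^2 f/∂x ∂y - ∂^2 f/∂y ∂x = (6*y) - (6*y) = 0 (equality of mixed partials for smooth f).
Similarly for dx ∧ dz and dy ∧ dz — all coefficients vanish. So d(df) = 0.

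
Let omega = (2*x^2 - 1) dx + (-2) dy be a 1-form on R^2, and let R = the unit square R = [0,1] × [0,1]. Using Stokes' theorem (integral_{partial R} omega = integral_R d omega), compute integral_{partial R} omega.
integral_(partial R) omega = 0

Stokes: integral_partial_R omega = integral_R d omega with d omega = (∂Q/∂x - ∂P/∂y) dx ∧ dy.
  ∂Q/∂x = 0
  ∂P/∂y = 0
  integrand = ∂Q/∂x - ∂P/∂y = 0.
Integrating over R: integral_0^1 integral_0^1 (0) dx dy = 0.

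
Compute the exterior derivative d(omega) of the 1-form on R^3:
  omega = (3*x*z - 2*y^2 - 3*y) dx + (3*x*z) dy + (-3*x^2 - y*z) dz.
d(omega) = (4*y + 3*z + 3) dx ∧ dy + (-9*x) dx ∧ dz + (-3*x - z) dy ∧ dz

For a 1-form omega = sum_i f_i dx_i, the exterior derivative is
  d(omega) = sum_{i < j} (∂f_j/∂x_i - ∂f_i/∂x_j) dx_i ∧ dx_j.
  coefficient of dx ∧ dy: ∂f_2/∂x - ∂f_1/∂y = ∂(3*x*z)/∂x - ∂(3*x*z - 2*y^2 - 3*y)/∂y = 4*y + 3*z + 3
  coefficient of dx ∧ dz: ∂f_3/∂x - ∂f_1/∂z = ∂(-3*x^2 - y*z)/∂x - ∂(3*x*z - 2*y^2 - 3*y)/∂z = -9*x
  coefficient of dy ∧ dz: ∂f_3/∂y - ∂f_2/∂z = ∂(-3*x^2 - y*z)/∂y - ∂(3*x*z)/∂z = -3*x - z
Assembling: d(omega) = (4*y + 3*z + 3) dx ∧ dy + (-9*x) dx ∧ dz + (-3*x - z) dy ∧ dz.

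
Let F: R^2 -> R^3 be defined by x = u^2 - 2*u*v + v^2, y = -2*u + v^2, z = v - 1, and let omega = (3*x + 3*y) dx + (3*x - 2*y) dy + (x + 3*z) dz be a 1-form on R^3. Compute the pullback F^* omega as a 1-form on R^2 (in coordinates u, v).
F^* omega = (6*u^3 - 18*u^2*v - 18*u^2 + 24*u*v^2 + 24*u*v - 8*u - 12*v^3 - 2*v^2) du + (-6*u^3 + 24*u^2*v + 13*u^2 - 36*u*v^2 - 6*u*v + 14*v^3 + v^2 + 3*v - 3) dv

Using F^*(f dg) = (f ∘ F) d(g ∘ F), substitute each coordinate x_i by F_i(u, v) in f_i, and replace dx_i by d F_i = (∂F_i/∂u) du + (∂F_i/∂v) dv.
  For the x component: f_1(F) = 3*u^2 - 6*u*v - 6*u + 6*v^2; d F_1 = (2*u - 2*v) du + (-2*u + 2*v) dv
  For the y component: f_2(F) = 3*u^2 - 6*u*v + 4*u + v^2; d F_2 = (-2) du + (2*v) dv
  For the z component: f_3(F) = u^2 - 2*u*v + v^2 + 3*v - 3; d F_3 = (0) du + (1) dv
Combining and collecting du, dv coefficients:
  coeff of du: 6*u^3 - 18*u^2*v - 18*u^2 + 24*u*v^2 + 24*u*v - 8*u - 12*v^3 - 2*v^2
  coeff of dv: -6*u^3 + 24*u^2*v + 13*u^2 - 36*u*v^2 - 6*u*v + 14*v^3 + v^2 + 3*v - 3
F^* omega = (6*u^3 - 18*u^2*v - 18*u^2 + 24*u*v^2 + 24*u*v - 8*u - 12*v^3 - 2*v^2) du + (-6*u^3 + 24*u^2*v + 13*u^2 - 36*u*v^2 - 6*u*v + 14*v^3 + v^2 + 3*v - 3) dv.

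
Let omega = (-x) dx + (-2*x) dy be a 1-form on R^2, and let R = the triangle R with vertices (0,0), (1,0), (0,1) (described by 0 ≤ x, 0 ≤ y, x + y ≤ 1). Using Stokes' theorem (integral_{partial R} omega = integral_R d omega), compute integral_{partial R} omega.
integral_(partial R) omega = -1

Stokes: integral_partial_R omega = integral_R d omega with d omega = (∂Q/∂x - ∂P/∂y) dx ∧ dy.
  ∂Q/∂x = -2
  ∂P/∂y = 0
  integrand = ∂Q/∂x - ∂P/∂y = -2.
Integrating over R: integral_0^1 integral_0^{1-x} (-2) dy dx = -1.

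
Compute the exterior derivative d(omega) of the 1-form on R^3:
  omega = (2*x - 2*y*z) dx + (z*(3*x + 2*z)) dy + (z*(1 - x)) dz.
d(omega) = (5*z) dx ∧ dy + (2*y - z) dx ∧ dz + (-3*x - 4*z) dy ∧ dz

For a 1-form omega = sum_i f_i dx_i, the exterior derivative is
  d(omega) = sum_{i < j} (∂f_j/∂x_i - ∂f_i/∂x_j) dx_i ∧ dx_j.
  coefficient of dx ∧ dy: ∂f_2/∂x - ∂f_1/∂y = ∂(z*(3*x + 2*z))/∂x - ∂(2*x - 2*y*z)/∂y = 5*z
  coefficient of dx ∧ dz: ∂f_3/∂x - ∂f_1/∂z = ∂(z*(1 - x))/∂x - ∂(2*x - 2*y*z)/∂z = 2*y - z
  coefficient of dy ∧ dz: ∂f_3/∂y - ∂f_2/∂z = ∂(z*(1 - x))/∂y - ∂(z*(3*x + 2*z))/∂z = -3*x - 4*z
Assembling: d(omega) = (5*z) dx ∧ dy + (2*y - z) dx ∧ dz + (-3*x - 4*z) dy ∧ dz.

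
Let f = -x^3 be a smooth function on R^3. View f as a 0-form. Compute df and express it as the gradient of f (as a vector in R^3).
df = (-3*x^2) dx + (0) dy + (0) dz; grad f = (-3*x^2, 0, 0)

For a 0-form f, d f = (∂f/∂x) dx + (∂f/∂y) dy + (∂f/∂z) dz. The components of the vector representation are exactly the entries of grad f in Cartesian coordinates:
  ∂f/∂x = -3*x^2
  ∂f/∂y = 0
  ∂f/∂z = 0.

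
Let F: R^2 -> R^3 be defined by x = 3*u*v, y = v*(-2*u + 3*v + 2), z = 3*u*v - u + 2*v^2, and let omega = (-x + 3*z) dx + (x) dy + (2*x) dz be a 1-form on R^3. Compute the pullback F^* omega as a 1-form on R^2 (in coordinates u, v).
F^* omega = (3*v*(10*u*v - 5*u + 6*v^2)) du + (3*u*(10*u*v - 3*u + 20*v^2 + 2*v)) dv

Using F^*(f dg) = (f ∘ F) d(g ∘ F), substitute each coordinate x_i by F_i(u, v) in f_i, and replace dx_i by d F_i = (∂F_i/∂u) du + (∂F_i/∂v) dv.
  For the x component: f_1(F) = 6*u*v - 3*u + 6*v^2; d F_1 = (3*v) du + (3*u) dv
  For the y component: f_2(F) = 3*u*v; d F_2 = (-2*v) du + (-2*u + 6*v + 2) dv
  For the z component: f_3(F) = 6*u*v; d F_3 = (3*v - 1) du + (3*u + 4*v) dv
Combining and collecting du, dv coefficients:
  coeff of du: 3*v*(10*u*v - 5*u + 6*v^2)
  coeff of dv: 3*u*(10*u*v - 3*u + 20*v^2 + 2*v)
F^* omega = (3*v*(10*u*v - 5*u + 6*v^2)) du + (3*u*(10*u*v - 3*u + 20*v^2 + 2*v)) dv.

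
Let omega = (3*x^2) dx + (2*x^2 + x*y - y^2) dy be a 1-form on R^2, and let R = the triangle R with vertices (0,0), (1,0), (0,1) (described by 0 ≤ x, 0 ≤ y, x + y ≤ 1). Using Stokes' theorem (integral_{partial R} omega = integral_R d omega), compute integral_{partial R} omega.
integral_(partial R) omega = 5/6

Stokes: integral_partial_R omega = integral_R d omega with d omega = (∂Q/∂x - ∂P/∂y) dx ∧ dy.
  ∂Q/∂x = 4*x + y
  ∂P/∂y = 0
  integrand = ∂Q/∂x - ∂P/∂y = 4*x + y.
Integrating over R: integral_0^1 integral_0^{1-x} (4*x + y) dy dx = 5/6.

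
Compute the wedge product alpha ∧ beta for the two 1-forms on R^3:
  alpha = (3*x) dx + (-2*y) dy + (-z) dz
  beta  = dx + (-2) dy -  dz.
alpha ∧ beta = (-6*x + 2*y) dx ∧ dy + (-3*x + z) dx ∧ dz + (2*y - 2*z) dy ∧ dz

Distribute the wedge, using dx_i ∧ dx_j = -dx_j ∧ dx_i and dx_i ∧ dx_i = 0. For each pair (i, j) with i < j, the coefficient of dx_i ∧ dx_j in alpha ∧ beta is (alpha_i * beta_j - alpha_j * beta_i). Collecting: alpha ∧ beta = (-6*x + 2*y) dx ∧ dy + (-3*x + z) dx ∧ dz + (2*y - 2*z) dy ∧ dz.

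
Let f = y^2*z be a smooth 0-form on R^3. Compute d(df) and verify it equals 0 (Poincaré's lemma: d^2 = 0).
d(df) = 0

Step 1: df = sum_i (∂f/∂x_i) dx_i = (0) dx + (2*y*z) dy + (y^2) dz.
Step 2: Apply d again. Using the 1-form formula, the coefficient of dx ∧ dy in d(df) is ∂^2 f/∂x ∂y - ∂^2 f/∂y ∂x = (0) - (0) = 0 (equality of mixed partials for smooth f).
Similarly for dx ∧ dz and dy ∧ dz — all coefficients vanish. So d(df) = 0.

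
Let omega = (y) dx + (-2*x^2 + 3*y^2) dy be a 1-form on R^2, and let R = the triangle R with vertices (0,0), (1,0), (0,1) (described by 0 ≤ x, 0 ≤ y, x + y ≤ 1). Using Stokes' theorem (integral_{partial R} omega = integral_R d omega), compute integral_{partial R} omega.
integral_(partial R) omega = -7/6

Stokes: integral_partial_R omega = integral_R d omega with d omega = (∂Q/∂x - ∂P/∂y) dx ∧ dy.
  ∂Q/∂x = -4*x
  ∂P/∂y = 1
  integrand = ∂Q/∂x - ∂P/∂y = -4*x - 1.
Integrating over R: integral_0^1 integral_0^{1-x} (-4*x - 1) dy dx = -7/6.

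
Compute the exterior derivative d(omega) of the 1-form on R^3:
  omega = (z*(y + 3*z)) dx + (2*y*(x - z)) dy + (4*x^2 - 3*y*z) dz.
d(omega) = (2*y - z) dx ∧ dy + (8*x - y - 6*z) dx ∧ dz + (2*y - 3*z) dy ∧ dz

For a 1-form omega = sum_i f_i dx_i, the exterior derivative is
  d(omega) = sum_{i < j} (∂f_j/∂x_i - ∂f_i/∂x_j) dx_i ∧ dx_j.
  coefficient of dx ∧ dy: ∂f_2/∂x - ∂f_1/∂y = ∂(2*y*(x - z))/∂x - ∂(z*(y + 3*z))/∂y = 2*y - z
  coefficient of dx ∧ dz: ∂f_3/∂x - ∂f_1/∂z = ∂(4*x^2 - 3*y*z)/∂x - ∂(z*(y + 3*z))/∂z = 8*x - y - 6*z
  coefficient of dy ∧ dz: ∂f_3/∂y - ∂f_2/∂z = ∂(4*x^2 - 3*y*z)/∂y - ∂(2*y*(x - z))/∂z = 2*y - 3*z
Assembling: d(omega) = (2*y - z) dx ∧ dy + (8*x - y - 6*z) dx ∧ dz + (2*y - 3*z) dy ∧ dz.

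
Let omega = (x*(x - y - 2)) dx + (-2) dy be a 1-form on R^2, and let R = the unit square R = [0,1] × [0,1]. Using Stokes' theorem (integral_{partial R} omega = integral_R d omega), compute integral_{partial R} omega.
integral_(partial R) omega = 1/2

Stokes: integral_partial_R omega = integral_R d omega with d omega = (∂Q/∂x - ∂P/∂y) dx ∧ dy.
  ∂Q/∂x = 0
  ∂P/∂y = -x
  integrand = ∂Q/∂x - ∂P/∂y = x.
Integrating over R: integral_0^1 integral_0^1 (x) dx dy = 1/2.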